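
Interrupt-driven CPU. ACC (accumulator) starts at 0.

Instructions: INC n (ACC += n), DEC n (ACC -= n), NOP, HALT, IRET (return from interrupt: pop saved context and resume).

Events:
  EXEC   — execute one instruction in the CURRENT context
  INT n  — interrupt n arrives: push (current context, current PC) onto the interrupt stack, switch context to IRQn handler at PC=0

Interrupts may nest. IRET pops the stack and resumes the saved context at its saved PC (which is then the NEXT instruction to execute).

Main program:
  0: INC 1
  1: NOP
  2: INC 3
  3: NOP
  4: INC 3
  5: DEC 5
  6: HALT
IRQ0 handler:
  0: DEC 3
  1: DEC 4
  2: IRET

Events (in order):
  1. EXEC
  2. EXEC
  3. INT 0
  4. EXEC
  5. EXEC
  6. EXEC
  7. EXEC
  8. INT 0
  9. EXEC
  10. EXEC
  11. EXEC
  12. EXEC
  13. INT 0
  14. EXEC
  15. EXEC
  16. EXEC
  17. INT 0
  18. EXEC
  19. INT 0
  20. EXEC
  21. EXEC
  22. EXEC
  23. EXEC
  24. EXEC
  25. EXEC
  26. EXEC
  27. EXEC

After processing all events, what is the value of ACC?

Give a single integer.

Event 1 (EXEC): [MAIN] PC=0: INC 1 -> ACC=1
Event 2 (EXEC): [MAIN] PC=1: NOP
Event 3 (INT 0): INT 0 arrives: push (MAIN, PC=2), enter IRQ0 at PC=0 (depth now 1)
Event 4 (EXEC): [IRQ0] PC=0: DEC 3 -> ACC=-2
Event 5 (EXEC): [IRQ0] PC=1: DEC 4 -> ACC=-6
Event 6 (EXEC): [IRQ0] PC=2: IRET -> resume MAIN at PC=2 (depth now 0)
Event 7 (EXEC): [MAIN] PC=2: INC 3 -> ACC=-3
Event 8 (INT 0): INT 0 arrives: push (MAIN, PC=3), enter IRQ0 at PC=0 (depth now 1)
Event 9 (EXEC): [IRQ0] PC=0: DEC 3 -> ACC=-6
Event 10 (EXEC): [IRQ0] PC=1: DEC 4 -> ACC=-10
Event 11 (EXEC): [IRQ0] PC=2: IRET -> resume MAIN at PC=3 (depth now 0)
Event 12 (EXEC): [MAIN] PC=3: NOP
Event 13 (INT 0): INT 0 arrives: push (MAIN, PC=4), enter IRQ0 at PC=0 (depth now 1)
Event 14 (EXEC): [IRQ0] PC=0: DEC 3 -> ACC=-13
Event 15 (EXEC): [IRQ0] PC=1: DEC 4 -> ACC=-17
Event 16 (EXEC): [IRQ0] PC=2: IRET -> resume MAIN at PC=4 (depth now 0)
Event 17 (INT 0): INT 0 arrives: push (MAIN, PC=4), enter IRQ0 at PC=0 (depth now 1)
Event 18 (EXEC): [IRQ0] PC=0: DEC 3 -> ACC=-20
Event 19 (INT 0): INT 0 arrives: push (IRQ0, PC=1), enter IRQ0 at PC=0 (depth now 2)
Event 20 (EXEC): [IRQ0] PC=0: DEC 3 -> ACC=-23
Event 21 (EXEC): [IRQ0] PC=1: DEC 4 -> ACC=-27
Event 22 (EXEC): [IRQ0] PC=2: IRET -> resume IRQ0 at PC=1 (depth now 1)
Event 23 (EXEC): [IRQ0] PC=1: DEC 4 -> ACC=-31
Event 24 (EXEC): [IRQ0] PC=2: IRET -> resume MAIN at PC=4 (depth now 0)
Event 25 (EXEC): [MAIN] PC=4: INC 3 -> ACC=-28
Event 26 (EXEC): [MAIN] PC=5: DEC 5 -> ACC=-33
Event 27 (EXEC): [MAIN] PC=6: HALT

Answer: -33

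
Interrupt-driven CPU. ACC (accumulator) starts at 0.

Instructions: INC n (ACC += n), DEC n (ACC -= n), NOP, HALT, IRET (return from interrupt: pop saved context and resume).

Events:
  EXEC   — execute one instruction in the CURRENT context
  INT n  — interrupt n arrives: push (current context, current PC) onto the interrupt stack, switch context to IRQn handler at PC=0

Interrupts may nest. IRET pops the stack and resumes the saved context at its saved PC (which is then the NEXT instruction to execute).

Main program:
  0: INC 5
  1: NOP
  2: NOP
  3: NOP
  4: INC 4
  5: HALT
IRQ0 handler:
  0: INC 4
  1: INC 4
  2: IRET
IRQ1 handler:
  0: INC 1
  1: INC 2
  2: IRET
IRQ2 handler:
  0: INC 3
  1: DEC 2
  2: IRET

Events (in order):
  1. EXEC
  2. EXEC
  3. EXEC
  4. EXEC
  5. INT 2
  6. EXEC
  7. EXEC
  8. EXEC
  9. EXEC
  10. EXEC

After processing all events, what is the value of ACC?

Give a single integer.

Answer: 10

Derivation:
Event 1 (EXEC): [MAIN] PC=0: INC 5 -> ACC=5
Event 2 (EXEC): [MAIN] PC=1: NOP
Event 3 (EXEC): [MAIN] PC=2: NOP
Event 4 (EXEC): [MAIN] PC=3: NOP
Event 5 (INT 2): INT 2 arrives: push (MAIN, PC=4), enter IRQ2 at PC=0 (depth now 1)
Event 6 (EXEC): [IRQ2] PC=0: INC 3 -> ACC=8
Event 7 (EXEC): [IRQ2] PC=1: DEC 2 -> ACC=6
Event 8 (EXEC): [IRQ2] PC=2: IRET -> resume MAIN at PC=4 (depth now 0)
Event 9 (EXEC): [MAIN] PC=4: INC 4 -> ACC=10
Event 10 (EXEC): [MAIN] PC=5: HALT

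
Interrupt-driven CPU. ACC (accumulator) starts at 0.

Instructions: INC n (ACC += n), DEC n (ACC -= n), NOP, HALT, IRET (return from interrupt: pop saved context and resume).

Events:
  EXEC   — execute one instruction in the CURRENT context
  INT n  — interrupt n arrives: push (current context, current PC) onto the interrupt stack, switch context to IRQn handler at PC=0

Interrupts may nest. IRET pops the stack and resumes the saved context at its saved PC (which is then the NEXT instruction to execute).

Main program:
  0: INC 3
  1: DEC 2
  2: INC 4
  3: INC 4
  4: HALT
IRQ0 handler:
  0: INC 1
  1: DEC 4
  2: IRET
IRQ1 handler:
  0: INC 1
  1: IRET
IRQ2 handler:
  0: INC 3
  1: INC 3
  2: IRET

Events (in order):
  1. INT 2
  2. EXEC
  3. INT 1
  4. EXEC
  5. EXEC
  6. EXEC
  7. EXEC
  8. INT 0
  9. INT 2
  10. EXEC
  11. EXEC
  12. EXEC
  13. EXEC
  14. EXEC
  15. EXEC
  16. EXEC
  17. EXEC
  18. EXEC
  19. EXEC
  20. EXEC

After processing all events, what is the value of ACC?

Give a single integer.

Event 1 (INT 2): INT 2 arrives: push (MAIN, PC=0), enter IRQ2 at PC=0 (depth now 1)
Event 2 (EXEC): [IRQ2] PC=0: INC 3 -> ACC=3
Event 3 (INT 1): INT 1 arrives: push (IRQ2, PC=1), enter IRQ1 at PC=0 (depth now 2)
Event 4 (EXEC): [IRQ1] PC=0: INC 1 -> ACC=4
Event 5 (EXEC): [IRQ1] PC=1: IRET -> resume IRQ2 at PC=1 (depth now 1)
Event 6 (EXEC): [IRQ2] PC=1: INC 3 -> ACC=7
Event 7 (EXEC): [IRQ2] PC=2: IRET -> resume MAIN at PC=0 (depth now 0)
Event 8 (INT 0): INT 0 arrives: push (MAIN, PC=0), enter IRQ0 at PC=0 (depth now 1)
Event 9 (INT 2): INT 2 arrives: push (IRQ0, PC=0), enter IRQ2 at PC=0 (depth now 2)
Event 10 (EXEC): [IRQ2] PC=0: INC 3 -> ACC=10
Event 11 (EXEC): [IRQ2] PC=1: INC 3 -> ACC=13
Event 12 (EXEC): [IRQ2] PC=2: IRET -> resume IRQ0 at PC=0 (depth now 1)
Event 13 (EXEC): [IRQ0] PC=0: INC 1 -> ACC=14
Event 14 (EXEC): [IRQ0] PC=1: DEC 4 -> ACC=10
Event 15 (EXEC): [IRQ0] PC=2: IRET -> resume MAIN at PC=0 (depth now 0)
Event 16 (EXEC): [MAIN] PC=0: INC 3 -> ACC=13
Event 17 (EXEC): [MAIN] PC=1: DEC 2 -> ACC=11
Event 18 (EXEC): [MAIN] PC=2: INC 4 -> ACC=15
Event 19 (EXEC): [MAIN] PC=3: INC 4 -> ACC=19
Event 20 (EXEC): [MAIN] PC=4: HALT

Answer: 19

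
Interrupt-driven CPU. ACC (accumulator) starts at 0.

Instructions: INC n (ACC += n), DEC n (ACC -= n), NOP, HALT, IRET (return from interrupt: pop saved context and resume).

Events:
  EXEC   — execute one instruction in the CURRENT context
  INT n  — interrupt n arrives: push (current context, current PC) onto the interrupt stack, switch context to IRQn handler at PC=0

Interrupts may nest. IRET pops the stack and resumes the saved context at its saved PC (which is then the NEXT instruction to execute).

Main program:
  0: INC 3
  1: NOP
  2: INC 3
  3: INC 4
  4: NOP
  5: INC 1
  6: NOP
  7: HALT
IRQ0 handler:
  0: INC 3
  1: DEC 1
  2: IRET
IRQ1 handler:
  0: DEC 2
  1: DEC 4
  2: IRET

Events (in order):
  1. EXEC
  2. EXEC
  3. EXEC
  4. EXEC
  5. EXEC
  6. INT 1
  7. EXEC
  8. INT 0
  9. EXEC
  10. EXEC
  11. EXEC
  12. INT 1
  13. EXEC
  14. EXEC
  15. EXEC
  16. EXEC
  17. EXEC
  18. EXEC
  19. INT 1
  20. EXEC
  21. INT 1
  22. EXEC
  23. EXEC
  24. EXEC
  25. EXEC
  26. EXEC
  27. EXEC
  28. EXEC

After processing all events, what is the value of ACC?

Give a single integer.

Event 1 (EXEC): [MAIN] PC=0: INC 3 -> ACC=3
Event 2 (EXEC): [MAIN] PC=1: NOP
Event 3 (EXEC): [MAIN] PC=2: INC 3 -> ACC=6
Event 4 (EXEC): [MAIN] PC=3: INC 4 -> ACC=10
Event 5 (EXEC): [MAIN] PC=4: NOP
Event 6 (INT 1): INT 1 arrives: push (MAIN, PC=5), enter IRQ1 at PC=0 (depth now 1)
Event 7 (EXEC): [IRQ1] PC=0: DEC 2 -> ACC=8
Event 8 (INT 0): INT 0 arrives: push (IRQ1, PC=1), enter IRQ0 at PC=0 (depth now 2)
Event 9 (EXEC): [IRQ0] PC=0: INC 3 -> ACC=11
Event 10 (EXEC): [IRQ0] PC=1: DEC 1 -> ACC=10
Event 11 (EXEC): [IRQ0] PC=2: IRET -> resume IRQ1 at PC=1 (depth now 1)
Event 12 (INT 1): INT 1 arrives: push (IRQ1, PC=1), enter IRQ1 at PC=0 (depth now 2)
Event 13 (EXEC): [IRQ1] PC=0: DEC 2 -> ACC=8
Event 14 (EXEC): [IRQ1] PC=1: DEC 4 -> ACC=4
Event 15 (EXEC): [IRQ1] PC=2: IRET -> resume IRQ1 at PC=1 (depth now 1)
Event 16 (EXEC): [IRQ1] PC=1: DEC 4 -> ACC=0
Event 17 (EXEC): [IRQ1] PC=2: IRET -> resume MAIN at PC=5 (depth now 0)
Event 18 (EXEC): [MAIN] PC=5: INC 1 -> ACC=1
Event 19 (INT 1): INT 1 arrives: push (MAIN, PC=6), enter IRQ1 at PC=0 (depth now 1)
Event 20 (EXEC): [IRQ1] PC=0: DEC 2 -> ACC=-1
Event 21 (INT 1): INT 1 arrives: push (IRQ1, PC=1), enter IRQ1 at PC=0 (depth now 2)
Event 22 (EXEC): [IRQ1] PC=0: DEC 2 -> ACC=-3
Event 23 (EXEC): [IRQ1] PC=1: DEC 4 -> ACC=-7
Event 24 (EXEC): [IRQ1] PC=2: IRET -> resume IRQ1 at PC=1 (depth now 1)
Event 25 (EXEC): [IRQ1] PC=1: DEC 4 -> ACC=-11
Event 26 (EXEC): [IRQ1] PC=2: IRET -> resume MAIN at PC=6 (depth now 0)
Event 27 (EXEC): [MAIN] PC=6: NOP
Event 28 (EXEC): [MAIN] PC=7: HALT

Answer: -11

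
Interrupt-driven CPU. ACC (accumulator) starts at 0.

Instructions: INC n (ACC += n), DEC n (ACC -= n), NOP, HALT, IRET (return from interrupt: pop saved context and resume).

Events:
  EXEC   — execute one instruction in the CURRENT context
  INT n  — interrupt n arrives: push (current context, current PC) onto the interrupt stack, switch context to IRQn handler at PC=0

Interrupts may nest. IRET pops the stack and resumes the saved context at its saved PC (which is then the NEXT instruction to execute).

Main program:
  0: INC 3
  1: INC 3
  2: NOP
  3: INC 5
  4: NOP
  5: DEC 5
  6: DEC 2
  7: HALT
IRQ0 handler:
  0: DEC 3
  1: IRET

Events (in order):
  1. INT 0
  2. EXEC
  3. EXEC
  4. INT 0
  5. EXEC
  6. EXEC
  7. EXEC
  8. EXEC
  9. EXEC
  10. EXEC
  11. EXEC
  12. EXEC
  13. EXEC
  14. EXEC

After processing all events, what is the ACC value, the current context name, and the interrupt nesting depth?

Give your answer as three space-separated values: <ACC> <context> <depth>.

Event 1 (INT 0): INT 0 arrives: push (MAIN, PC=0), enter IRQ0 at PC=0 (depth now 1)
Event 2 (EXEC): [IRQ0] PC=0: DEC 3 -> ACC=-3
Event 3 (EXEC): [IRQ0] PC=1: IRET -> resume MAIN at PC=0 (depth now 0)
Event 4 (INT 0): INT 0 arrives: push (MAIN, PC=0), enter IRQ0 at PC=0 (depth now 1)
Event 5 (EXEC): [IRQ0] PC=0: DEC 3 -> ACC=-6
Event 6 (EXEC): [IRQ0] PC=1: IRET -> resume MAIN at PC=0 (depth now 0)
Event 7 (EXEC): [MAIN] PC=0: INC 3 -> ACC=-3
Event 8 (EXEC): [MAIN] PC=1: INC 3 -> ACC=0
Event 9 (EXEC): [MAIN] PC=2: NOP
Event 10 (EXEC): [MAIN] PC=3: INC 5 -> ACC=5
Event 11 (EXEC): [MAIN] PC=4: NOP
Event 12 (EXEC): [MAIN] PC=5: DEC 5 -> ACC=0
Event 13 (EXEC): [MAIN] PC=6: DEC 2 -> ACC=-2
Event 14 (EXEC): [MAIN] PC=7: HALT

Answer: -2 MAIN 0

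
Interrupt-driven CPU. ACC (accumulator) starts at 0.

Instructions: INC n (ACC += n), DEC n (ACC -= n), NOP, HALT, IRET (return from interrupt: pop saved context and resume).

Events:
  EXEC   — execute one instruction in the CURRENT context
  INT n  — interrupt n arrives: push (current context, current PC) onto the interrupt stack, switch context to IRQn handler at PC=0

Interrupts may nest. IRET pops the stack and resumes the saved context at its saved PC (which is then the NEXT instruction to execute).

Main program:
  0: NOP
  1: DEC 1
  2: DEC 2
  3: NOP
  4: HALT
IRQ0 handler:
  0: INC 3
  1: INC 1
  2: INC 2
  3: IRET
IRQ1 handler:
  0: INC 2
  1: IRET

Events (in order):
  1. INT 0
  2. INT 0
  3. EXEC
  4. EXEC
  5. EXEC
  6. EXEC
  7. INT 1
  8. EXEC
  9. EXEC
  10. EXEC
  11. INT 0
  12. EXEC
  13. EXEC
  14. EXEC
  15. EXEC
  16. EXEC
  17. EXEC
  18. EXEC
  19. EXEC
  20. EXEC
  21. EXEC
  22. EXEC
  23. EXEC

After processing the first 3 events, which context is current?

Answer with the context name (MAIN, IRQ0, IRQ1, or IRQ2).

Answer: IRQ0

Derivation:
Event 1 (INT 0): INT 0 arrives: push (MAIN, PC=0), enter IRQ0 at PC=0 (depth now 1)
Event 2 (INT 0): INT 0 arrives: push (IRQ0, PC=0), enter IRQ0 at PC=0 (depth now 2)
Event 3 (EXEC): [IRQ0] PC=0: INC 3 -> ACC=3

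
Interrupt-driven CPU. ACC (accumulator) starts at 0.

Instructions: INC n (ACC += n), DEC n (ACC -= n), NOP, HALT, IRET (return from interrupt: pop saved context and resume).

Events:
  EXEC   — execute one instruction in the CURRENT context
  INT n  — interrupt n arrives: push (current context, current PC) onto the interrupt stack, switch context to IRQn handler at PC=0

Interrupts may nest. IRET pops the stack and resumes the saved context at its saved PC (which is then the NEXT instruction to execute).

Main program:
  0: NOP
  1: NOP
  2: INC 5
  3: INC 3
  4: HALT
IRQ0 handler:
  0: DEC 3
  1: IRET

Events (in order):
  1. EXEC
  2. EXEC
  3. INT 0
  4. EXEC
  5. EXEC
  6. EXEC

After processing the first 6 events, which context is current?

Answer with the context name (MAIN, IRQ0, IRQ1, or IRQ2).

Answer: MAIN

Derivation:
Event 1 (EXEC): [MAIN] PC=0: NOP
Event 2 (EXEC): [MAIN] PC=1: NOP
Event 3 (INT 0): INT 0 arrives: push (MAIN, PC=2), enter IRQ0 at PC=0 (depth now 1)
Event 4 (EXEC): [IRQ0] PC=0: DEC 3 -> ACC=-3
Event 5 (EXEC): [IRQ0] PC=1: IRET -> resume MAIN at PC=2 (depth now 0)
Event 6 (EXEC): [MAIN] PC=2: INC 5 -> ACC=2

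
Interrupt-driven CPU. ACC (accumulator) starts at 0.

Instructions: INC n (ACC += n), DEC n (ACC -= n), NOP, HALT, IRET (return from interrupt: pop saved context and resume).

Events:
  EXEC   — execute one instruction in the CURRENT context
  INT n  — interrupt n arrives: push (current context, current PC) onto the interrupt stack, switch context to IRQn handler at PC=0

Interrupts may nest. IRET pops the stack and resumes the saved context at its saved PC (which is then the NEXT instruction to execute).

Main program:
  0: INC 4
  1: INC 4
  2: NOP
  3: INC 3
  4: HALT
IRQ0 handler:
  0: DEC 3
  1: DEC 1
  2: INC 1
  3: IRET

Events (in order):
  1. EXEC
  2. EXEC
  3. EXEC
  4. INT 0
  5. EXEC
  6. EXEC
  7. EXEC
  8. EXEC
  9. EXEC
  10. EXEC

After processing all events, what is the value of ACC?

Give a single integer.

Event 1 (EXEC): [MAIN] PC=0: INC 4 -> ACC=4
Event 2 (EXEC): [MAIN] PC=1: INC 4 -> ACC=8
Event 3 (EXEC): [MAIN] PC=2: NOP
Event 4 (INT 0): INT 0 arrives: push (MAIN, PC=3), enter IRQ0 at PC=0 (depth now 1)
Event 5 (EXEC): [IRQ0] PC=0: DEC 3 -> ACC=5
Event 6 (EXEC): [IRQ0] PC=1: DEC 1 -> ACC=4
Event 7 (EXEC): [IRQ0] PC=2: INC 1 -> ACC=5
Event 8 (EXEC): [IRQ0] PC=3: IRET -> resume MAIN at PC=3 (depth now 0)
Event 9 (EXEC): [MAIN] PC=3: INC 3 -> ACC=8
Event 10 (EXEC): [MAIN] PC=4: HALT

Answer: 8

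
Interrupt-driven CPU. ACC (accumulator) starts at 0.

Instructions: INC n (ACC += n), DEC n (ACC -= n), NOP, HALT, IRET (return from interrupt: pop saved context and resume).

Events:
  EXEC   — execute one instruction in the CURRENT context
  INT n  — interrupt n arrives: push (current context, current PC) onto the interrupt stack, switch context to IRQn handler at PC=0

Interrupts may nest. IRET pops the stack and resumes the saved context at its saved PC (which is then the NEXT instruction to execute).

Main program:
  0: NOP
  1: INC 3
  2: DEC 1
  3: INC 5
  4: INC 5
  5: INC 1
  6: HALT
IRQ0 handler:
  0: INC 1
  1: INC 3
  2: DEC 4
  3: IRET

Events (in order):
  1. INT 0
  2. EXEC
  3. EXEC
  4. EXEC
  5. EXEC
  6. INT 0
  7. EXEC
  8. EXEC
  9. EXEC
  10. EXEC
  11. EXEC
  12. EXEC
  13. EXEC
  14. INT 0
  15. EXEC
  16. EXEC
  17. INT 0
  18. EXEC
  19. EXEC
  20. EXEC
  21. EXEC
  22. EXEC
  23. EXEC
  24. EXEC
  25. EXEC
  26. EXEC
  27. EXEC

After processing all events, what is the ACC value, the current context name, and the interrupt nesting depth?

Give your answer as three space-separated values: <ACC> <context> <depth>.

Event 1 (INT 0): INT 0 arrives: push (MAIN, PC=0), enter IRQ0 at PC=0 (depth now 1)
Event 2 (EXEC): [IRQ0] PC=0: INC 1 -> ACC=1
Event 3 (EXEC): [IRQ0] PC=1: INC 3 -> ACC=4
Event 4 (EXEC): [IRQ0] PC=2: DEC 4 -> ACC=0
Event 5 (EXEC): [IRQ0] PC=3: IRET -> resume MAIN at PC=0 (depth now 0)
Event 6 (INT 0): INT 0 arrives: push (MAIN, PC=0), enter IRQ0 at PC=0 (depth now 1)
Event 7 (EXEC): [IRQ0] PC=0: INC 1 -> ACC=1
Event 8 (EXEC): [IRQ0] PC=1: INC 3 -> ACC=4
Event 9 (EXEC): [IRQ0] PC=2: DEC 4 -> ACC=0
Event 10 (EXEC): [IRQ0] PC=3: IRET -> resume MAIN at PC=0 (depth now 0)
Event 11 (EXEC): [MAIN] PC=0: NOP
Event 12 (EXEC): [MAIN] PC=1: INC 3 -> ACC=3
Event 13 (EXEC): [MAIN] PC=2: DEC 1 -> ACC=2
Event 14 (INT 0): INT 0 arrives: push (MAIN, PC=3), enter IRQ0 at PC=0 (depth now 1)
Event 15 (EXEC): [IRQ0] PC=0: INC 1 -> ACC=3
Event 16 (EXEC): [IRQ0] PC=1: INC 3 -> ACC=6
Event 17 (INT 0): INT 0 arrives: push (IRQ0, PC=2), enter IRQ0 at PC=0 (depth now 2)
Event 18 (EXEC): [IRQ0] PC=0: INC 1 -> ACC=7
Event 19 (EXEC): [IRQ0] PC=1: INC 3 -> ACC=10
Event 20 (EXEC): [IRQ0] PC=2: DEC 4 -> ACC=6
Event 21 (EXEC): [IRQ0] PC=3: IRET -> resume IRQ0 at PC=2 (depth now 1)
Event 22 (EXEC): [IRQ0] PC=2: DEC 4 -> ACC=2
Event 23 (EXEC): [IRQ0] PC=3: IRET -> resume MAIN at PC=3 (depth now 0)
Event 24 (EXEC): [MAIN] PC=3: INC 5 -> ACC=7
Event 25 (EXEC): [MAIN] PC=4: INC 5 -> ACC=12
Event 26 (EXEC): [MAIN] PC=5: INC 1 -> ACC=13
Event 27 (EXEC): [MAIN] PC=6: HALT

Answer: 13 MAIN 0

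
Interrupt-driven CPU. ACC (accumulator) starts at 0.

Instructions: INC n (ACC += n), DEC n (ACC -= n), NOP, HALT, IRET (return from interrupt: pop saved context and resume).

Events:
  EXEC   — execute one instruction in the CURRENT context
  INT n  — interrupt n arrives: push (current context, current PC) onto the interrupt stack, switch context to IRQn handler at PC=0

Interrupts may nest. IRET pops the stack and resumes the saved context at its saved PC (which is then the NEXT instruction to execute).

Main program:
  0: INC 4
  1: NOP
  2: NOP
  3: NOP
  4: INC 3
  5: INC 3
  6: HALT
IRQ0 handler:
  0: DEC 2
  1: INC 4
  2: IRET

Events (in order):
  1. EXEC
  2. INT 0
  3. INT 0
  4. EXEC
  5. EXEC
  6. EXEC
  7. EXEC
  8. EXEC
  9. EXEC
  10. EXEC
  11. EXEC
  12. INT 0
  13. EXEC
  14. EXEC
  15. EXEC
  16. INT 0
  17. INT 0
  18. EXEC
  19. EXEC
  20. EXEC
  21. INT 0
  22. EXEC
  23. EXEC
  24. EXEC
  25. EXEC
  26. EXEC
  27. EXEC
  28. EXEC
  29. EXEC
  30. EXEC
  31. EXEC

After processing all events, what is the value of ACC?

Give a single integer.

Answer: 22

Derivation:
Event 1 (EXEC): [MAIN] PC=0: INC 4 -> ACC=4
Event 2 (INT 0): INT 0 arrives: push (MAIN, PC=1), enter IRQ0 at PC=0 (depth now 1)
Event 3 (INT 0): INT 0 arrives: push (IRQ0, PC=0), enter IRQ0 at PC=0 (depth now 2)
Event 4 (EXEC): [IRQ0] PC=0: DEC 2 -> ACC=2
Event 5 (EXEC): [IRQ0] PC=1: INC 4 -> ACC=6
Event 6 (EXEC): [IRQ0] PC=2: IRET -> resume IRQ0 at PC=0 (depth now 1)
Event 7 (EXEC): [IRQ0] PC=0: DEC 2 -> ACC=4
Event 8 (EXEC): [IRQ0] PC=1: INC 4 -> ACC=8
Event 9 (EXEC): [IRQ0] PC=2: IRET -> resume MAIN at PC=1 (depth now 0)
Event 10 (EXEC): [MAIN] PC=1: NOP
Event 11 (EXEC): [MAIN] PC=2: NOP
Event 12 (INT 0): INT 0 arrives: push (MAIN, PC=3), enter IRQ0 at PC=0 (depth now 1)
Event 13 (EXEC): [IRQ0] PC=0: DEC 2 -> ACC=6
Event 14 (EXEC): [IRQ0] PC=1: INC 4 -> ACC=10
Event 15 (EXEC): [IRQ0] PC=2: IRET -> resume MAIN at PC=3 (depth now 0)
Event 16 (INT 0): INT 0 arrives: push (MAIN, PC=3), enter IRQ0 at PC=0 (depth now 1)
Event 17 (INT 0): INT 0 arrives: push (IRQ0, PC=0), enter IRQ0 at PC=0 (depth now 2)
Event 18 (EXEC): [IRQ0] PC=0: DEC 2 -> ACC=8
Event 19 (EXEC): [IRQ0] PC=1: INC 4 -> ACC=12
Event 20 (EXEC): [IRQ0] PC=2: IRET -> resume IRQ0 at PC=0 (depth now 1)
Event 21 (INT 0): INT 0 arrives: push (IRQ0, PC=0), enter IRQ0 at PC=0 (depth now 2)
Event 22 (EXEC): [IRQ0] PC=0: DEC 2 -> ACC=10
Event 23 (EXEC): [IRQ0] PC=1: INC 4 -> ACC=14
Event 24 (EXEC): [IRQ0] PC=2: IRET -> resume IRQ0 at PC=0 (depth now 1)
Event 25 (EXEC): [IRQ0] PC=0: DEC 2 -> ACC=12
Event 26 (EXEC): [IRQ0] PC=1: INC 4 -> ACC=16
Event 27 (EXEC): [IRQ0] PC=2: IRET -> resume MAIN at PC=3 (depth now 0)
Event 28 (EXEC): [MAIN] PC=3: NOP
Event 29 (EXEC): [MAIN] PC=4: INC 3 -> ACC=19
Event 30 (EXEC): [MAIN] PC=5: INC 3 -> ACC=22
Event 31 (EXEC): [MAIN] PC=6: HALT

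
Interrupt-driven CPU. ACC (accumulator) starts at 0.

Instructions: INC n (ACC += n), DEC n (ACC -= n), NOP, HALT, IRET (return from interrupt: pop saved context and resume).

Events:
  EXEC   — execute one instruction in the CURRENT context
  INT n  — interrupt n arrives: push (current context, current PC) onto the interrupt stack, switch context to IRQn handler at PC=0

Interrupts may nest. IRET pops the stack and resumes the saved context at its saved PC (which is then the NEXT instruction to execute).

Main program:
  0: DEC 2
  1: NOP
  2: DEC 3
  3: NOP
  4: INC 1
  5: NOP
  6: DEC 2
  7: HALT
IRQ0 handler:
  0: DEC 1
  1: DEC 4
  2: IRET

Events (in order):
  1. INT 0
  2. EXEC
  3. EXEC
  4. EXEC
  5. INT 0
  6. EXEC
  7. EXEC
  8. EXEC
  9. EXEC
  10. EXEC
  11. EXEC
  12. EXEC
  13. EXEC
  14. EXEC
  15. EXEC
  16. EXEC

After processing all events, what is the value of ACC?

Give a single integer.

Answer: -16

Derivation:
Event 1 (INT 0): INT 0 arrives: push (MAIN, PC=0), enter IRQ0 at PC=0 (depth now 1)
Event 2 (EXEC): [IRQ0] PC=0: DEC 1 -> ACC=-1
Event 3 (EXEC): [IRQ0] PC=1: DEC 4 -> ACC=-5
Event 4 (EXEC): [IRQ0] PC=2: IRET -> resume MAIN at PC=0 (depth now 0)
Event 5 (INT 0): INT 0 arrives: push (MAIN, PC=0), enter IRQ0 at PC=0 (depth now 1)
Event 6 (EXEC): [IRQ0] PC=0: DEC 1 -> ACC=-6
Event 7 (EXEC): [IRQ0] PC=1: DEC 4 -> ACC=-10
Event 8 (EXEC): [IRQ0] PC=2: IRET -> resume MAIN at PC=0 (depth now 0)
Event 9 (EXEC): [MAIN] PC=0: DEC 2 -> ACC=-12
Event 10 (EXEC): [MAIN] PC=1: NOP
Event 11 (EXEC): [MAIN] PC=2: DEC 3 -> ACC=-15
Event 12 (EXEC): [MAIN] PC=3: NOP
Event 13 (EXEC): [MAIN] PC=4: INC 1 -> ACC=-14
Event 14 (EXEC): [MAIN] PC=5: NOP
Event 15 (EXEC): [MAIN] PC=6: DEC 2 -> ACC=-16
Event 16 (EXEC): [MAIN] PC=7: HALT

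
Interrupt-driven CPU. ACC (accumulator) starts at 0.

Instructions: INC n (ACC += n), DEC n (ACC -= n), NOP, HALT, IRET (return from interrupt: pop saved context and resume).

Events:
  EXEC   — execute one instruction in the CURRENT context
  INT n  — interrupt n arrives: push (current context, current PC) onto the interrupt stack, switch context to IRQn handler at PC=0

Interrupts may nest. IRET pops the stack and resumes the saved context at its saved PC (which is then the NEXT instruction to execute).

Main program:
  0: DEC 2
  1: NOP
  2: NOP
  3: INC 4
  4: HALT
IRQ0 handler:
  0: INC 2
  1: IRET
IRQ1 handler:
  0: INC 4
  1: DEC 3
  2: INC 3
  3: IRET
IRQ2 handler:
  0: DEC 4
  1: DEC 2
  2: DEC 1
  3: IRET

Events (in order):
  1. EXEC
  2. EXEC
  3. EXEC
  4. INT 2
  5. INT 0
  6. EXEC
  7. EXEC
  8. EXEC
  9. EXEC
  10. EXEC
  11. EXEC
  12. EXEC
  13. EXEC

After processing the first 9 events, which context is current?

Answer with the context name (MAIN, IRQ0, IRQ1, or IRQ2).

Answer: IRQ2

Derivation:
Event 1 (EXEC): [MAIN] PC=0: DEC 2 -> ACC=-2
Event 2 (EXEC): [MAIN] PC=1: NOP
Event 3 (EXEC): [MAIN] PC=2: NOP
Event 4 (INT 2): INT 2 arrives: push (MAIN, PC=3), enter IRQ2 at PC=0 (depth now 1)
Event 5 (INT 0): INT 0 arrives: push (IRQ2, PC=0), enter IRQ0 at PC=0 (depth now 2)
Event 6 (EXEC): [IRQ0] PC=0: INC 2 -> ACC=0
Event 7 (EXEC): [IRQ0] PC=1: IRET -> resume IRQ2 at PC=0 (depth now 1)
Event 8 (EXEC): [IRQ2] PC=0: DEC 4 -> ACC=-4
Event 9 (EXEC): [IRQ2] PC=1: DEC 2 -> ACC=-6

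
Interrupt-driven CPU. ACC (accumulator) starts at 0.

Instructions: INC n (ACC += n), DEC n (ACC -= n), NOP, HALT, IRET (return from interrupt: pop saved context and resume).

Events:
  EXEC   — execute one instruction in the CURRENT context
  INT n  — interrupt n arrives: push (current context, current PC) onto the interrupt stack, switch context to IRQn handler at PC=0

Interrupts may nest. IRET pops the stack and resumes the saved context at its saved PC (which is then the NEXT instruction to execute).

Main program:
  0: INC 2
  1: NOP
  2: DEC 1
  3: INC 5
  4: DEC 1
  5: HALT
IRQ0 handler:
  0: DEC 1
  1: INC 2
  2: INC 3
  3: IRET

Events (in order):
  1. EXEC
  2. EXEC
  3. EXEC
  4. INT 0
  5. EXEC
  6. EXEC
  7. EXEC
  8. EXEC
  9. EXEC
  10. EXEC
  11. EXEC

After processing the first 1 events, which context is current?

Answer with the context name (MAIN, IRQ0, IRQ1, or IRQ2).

Event 1 (EXEC): [MAIN] PC=0: INC 2 -> ACC=2

Answer: MAIN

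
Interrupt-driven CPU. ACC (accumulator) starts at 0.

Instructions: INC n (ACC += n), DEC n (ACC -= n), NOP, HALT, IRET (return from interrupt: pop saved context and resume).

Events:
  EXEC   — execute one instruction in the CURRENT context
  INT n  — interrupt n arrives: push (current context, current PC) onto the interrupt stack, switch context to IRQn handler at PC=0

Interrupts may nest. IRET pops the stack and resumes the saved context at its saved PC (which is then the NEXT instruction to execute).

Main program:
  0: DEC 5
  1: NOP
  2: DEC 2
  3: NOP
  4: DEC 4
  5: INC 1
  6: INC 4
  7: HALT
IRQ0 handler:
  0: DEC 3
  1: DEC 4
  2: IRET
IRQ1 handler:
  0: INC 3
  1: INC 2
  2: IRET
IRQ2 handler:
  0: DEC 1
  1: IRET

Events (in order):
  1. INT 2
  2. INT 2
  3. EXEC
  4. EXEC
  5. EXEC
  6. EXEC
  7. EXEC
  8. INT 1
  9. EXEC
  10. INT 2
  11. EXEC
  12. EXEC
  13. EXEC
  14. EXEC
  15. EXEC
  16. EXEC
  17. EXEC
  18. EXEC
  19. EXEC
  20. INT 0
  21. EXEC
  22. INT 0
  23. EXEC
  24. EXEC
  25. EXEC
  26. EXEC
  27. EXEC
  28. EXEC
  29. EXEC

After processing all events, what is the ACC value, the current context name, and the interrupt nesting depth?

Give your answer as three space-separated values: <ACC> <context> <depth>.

Answer: -18 MAIN 0

Derivation:
Event 1 (INT 2): INT 2 arrives: push (MAIN, PC=0), enter IRQ2 at PC=0 (depth now 1)
Event 2 (INT 2): INT 2 arrives: push (IRQ2, PC=0), enter IRQ2 at PC=0 (depth now 2)
Event 3 (EXEC): [IRQ2] PC=0: DEC 1 -> ACC=-1
Event 4 (EXEC): [IRQ2] PC=1: IRET -> resume IRQ2 at PC=0 (depth now 1)
Event 5 (EXEC): [IRQ2] PC=0: DEC 1 -> ACC=-2
Event 6 (EXEC): [IRQ2] PC=1: IRET -> resume MAIN at PC=0 (depth now 0)
Event 7 (EXEC): [MAIN] PC=0: DEC 5 -> ACC=-7
Event 8 (INT 1): INT 1 arrives: push (MAIN, PC=1), enter IRQ1 at PC=0 (depth now 1)
Event 9 (EXEC): [IRQ1] PC=0: INC 3 -> ACC=-4
Event 10 (INT 2): INT 2 arrives: push (IRQ1, PC=1), enter IRQ2 at PC=0 (depth now 2)
Event 11 (EXEC): [IRQ2] PC=0: DEC 1 -> ACC=-5
Event 12 (EXEC): [IRQ2] PC=1: IRET -> resume IRQ1 at PC=1 (depth now 1)
Event 13 (EXEC): [IRQ1] PC=1: INC 2 -> ACC=-3
Event 14 (EXEC): [IRQ1] PC=2: IRET -> resume MAIN at PC=1 (depth now 0)
Event 15 (EXEC): [MAIN] PC=1: NOP
Event 16 (EXEC): [MAIN] PC=2: DEC 2 -> ACC=-5
Event 17 (EXEC): [MAIN] PC=3: NOP
Event 18 (EXEC): [MAIN] PC=4: DEC 4 -> ACC=-9
Event 19 (EXEC): [MAIN] PC=5: INC 1 -> ACC=-8
Event 20 (INT 0): INT 0 arrives: push (MAIN, PC=6), enter IRQ0 at PC=0 (depth now 1)
Event 21 (EXEC): [IRQ0] PC=0: DEC 3 -> ACC=-11
Event 22 (INT 0): INT 0 arrives: push (IRQ0, PC=1), enter IRQ0 at PC=0 (depth now 2)
Event 23 (EXEC): [IRQ0] PC=0: DEC 3 -> ACC=-14
Event 24 (EXEC): [IRQ0] PC=1: DEC 4 -> ACC=-18
Event 25 (EXEC): [IRQ0] PC=2: IRET -> resume IRQ0 at PC=1 (depth now 1)
Event 26 (EXEC): [IRQ0] PC=1: DEC 4 -> ACC=-22
Event 27 (EXEC): [IRQ0] PC=2: IRET -> resume MAIN at PC=6 (depth now 0)
Event 28 (EXEC): [MAIN] PC=6: INC 4 -> ACC=-18
Event 29 (EXEC): [MAIN] PC=7: HALT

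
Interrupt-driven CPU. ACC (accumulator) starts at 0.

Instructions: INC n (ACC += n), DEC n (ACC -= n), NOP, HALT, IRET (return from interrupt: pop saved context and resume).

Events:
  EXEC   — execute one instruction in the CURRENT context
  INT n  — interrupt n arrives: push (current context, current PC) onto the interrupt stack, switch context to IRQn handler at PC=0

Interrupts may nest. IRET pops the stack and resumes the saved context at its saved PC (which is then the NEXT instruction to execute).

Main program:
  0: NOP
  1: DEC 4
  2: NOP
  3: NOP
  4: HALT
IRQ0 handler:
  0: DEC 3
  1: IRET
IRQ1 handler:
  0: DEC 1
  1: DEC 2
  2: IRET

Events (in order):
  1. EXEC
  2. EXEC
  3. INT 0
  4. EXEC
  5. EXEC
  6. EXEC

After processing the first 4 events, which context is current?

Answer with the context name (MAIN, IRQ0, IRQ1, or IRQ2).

Answer: IRQ0

Derivation:
Event 1 (EXEC): [MAIN] PC=0: NOP
Event 2 (EXEC): [MAIN] PC=1: DEC 4 -> ACC=-4
Event 3 (INT 0): INT 0 arrives: push (MAIN, PC=2), enter IRQ0 at PC=0 (depth now 1)
Event 4 (EXEC): [IRQ0] PC=0: DEC 3 -> ACC=-7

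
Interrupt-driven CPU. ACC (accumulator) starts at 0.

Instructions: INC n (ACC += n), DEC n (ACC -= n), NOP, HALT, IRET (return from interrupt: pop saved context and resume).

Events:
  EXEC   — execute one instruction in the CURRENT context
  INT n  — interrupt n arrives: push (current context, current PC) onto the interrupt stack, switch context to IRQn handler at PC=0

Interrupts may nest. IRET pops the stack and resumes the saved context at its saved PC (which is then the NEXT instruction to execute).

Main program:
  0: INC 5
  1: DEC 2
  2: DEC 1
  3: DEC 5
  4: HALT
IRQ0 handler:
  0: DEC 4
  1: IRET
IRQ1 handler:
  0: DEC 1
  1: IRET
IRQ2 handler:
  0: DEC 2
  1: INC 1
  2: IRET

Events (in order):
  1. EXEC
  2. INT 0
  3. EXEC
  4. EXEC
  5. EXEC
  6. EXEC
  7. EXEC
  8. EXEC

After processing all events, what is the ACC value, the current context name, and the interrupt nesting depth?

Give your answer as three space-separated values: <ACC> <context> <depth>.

Event 1 (EXEC): [MAIN] PC=0: INC 5 -> ACC=5
Event 2 (INT 0): INT 0 arrives: push (MAIN, PC=1), enter IRQ0 at PC=0 (depth now 1)
Event 3 (EXEC): [IRQ0] PC=0: DEC 4 -> ACC=1
Event 4 (EXEC): [IRQ0] PC=1: IRET -> resume MAIN at PC=1 (depth now 0)
Event 5 (EXEC): [MAIN] PC=1: DEC 2 -> ACC=-1
Event 6 (EXEC): [MAIN] PC=2: DEC 1 -> ACC=-2
Event 7 (EXEC): [MAIN] PC=3: DEC 5 -> ACC=-7
Event 8 (EXEC): [MAIN] PC=4: HALT

Answer: -7 MAIN 0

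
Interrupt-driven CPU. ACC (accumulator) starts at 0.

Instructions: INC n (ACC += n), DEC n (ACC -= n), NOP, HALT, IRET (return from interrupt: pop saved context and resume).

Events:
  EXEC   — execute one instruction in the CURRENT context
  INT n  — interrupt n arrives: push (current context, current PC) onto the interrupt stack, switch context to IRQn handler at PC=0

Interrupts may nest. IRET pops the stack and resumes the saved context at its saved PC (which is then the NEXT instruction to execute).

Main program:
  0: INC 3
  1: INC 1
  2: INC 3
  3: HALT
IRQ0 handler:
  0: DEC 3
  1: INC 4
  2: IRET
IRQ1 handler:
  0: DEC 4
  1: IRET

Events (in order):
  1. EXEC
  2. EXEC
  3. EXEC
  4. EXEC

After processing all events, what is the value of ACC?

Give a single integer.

Event 1 (EXEC): [MAIN] PC=0: INC 3 -> ACC=3
Event 2 (EXEC): [MAIN] PC=1: INC 1 -> ACC=4
Event 3 (EXEC): [MAIN] PC=2: INC 3 -> ACC=7
Event 4 (EXEC): [MAIN] PC=3: HALT

Answer: 7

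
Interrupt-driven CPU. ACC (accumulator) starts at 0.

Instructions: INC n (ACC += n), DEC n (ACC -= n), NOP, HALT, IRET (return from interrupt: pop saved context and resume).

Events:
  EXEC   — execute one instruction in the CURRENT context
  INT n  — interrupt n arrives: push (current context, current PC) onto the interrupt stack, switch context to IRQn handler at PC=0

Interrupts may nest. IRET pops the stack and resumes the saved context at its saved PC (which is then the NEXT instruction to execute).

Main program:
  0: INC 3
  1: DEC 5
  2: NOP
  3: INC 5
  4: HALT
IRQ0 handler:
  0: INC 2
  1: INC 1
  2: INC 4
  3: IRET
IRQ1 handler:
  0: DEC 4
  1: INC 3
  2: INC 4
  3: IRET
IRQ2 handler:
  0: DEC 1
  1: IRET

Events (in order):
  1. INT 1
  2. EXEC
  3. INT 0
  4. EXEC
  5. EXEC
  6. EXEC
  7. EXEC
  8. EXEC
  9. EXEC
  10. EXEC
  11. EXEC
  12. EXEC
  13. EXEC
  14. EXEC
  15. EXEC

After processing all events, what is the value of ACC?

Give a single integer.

Answer: 13

Derivation:
Event 1 (INT 1): INT 1 arrives: push (MAIN, PC=0), enter IRQ1 at PC=0 (depth now 1)
Event 2 (EXEC): [IRQ1] PC=0: DEC 4 -> ACC=-4
Event 3 (INT 0): INT 0 arrives: push (IRQ1, PC=1), enter IRQ0 at PC=0 (depth now 2)
Event 4 (EXEC): [IRQ0] PC=0: INC 2 -> ACC=-2
Event 5 (EXEC): [IRQ0] PC=1: INC 1 -> ACC=-1
Event 6 (EXEC): [IRQ0] PC=2: INC 4 -> ACC=3
Event 7 (EXEC): [IRQ0] PC=3: IRET -> resume IRQ1 at PC=1 (depth now 1)
Event 8 (EXEC): [IRQ1] PC=1: INC 3 -> ACC=6
Event 9 (EXEC): [IRQ1] PC=2: INC 4 -> ACC=10
Event 10 (EXEC): [IRQ1] PC=3: IRET -> resume MAIN at PC=0 (depth now 0)
Event 11 (EXEC): [MAIN] PC=0: INC 3 -> ACC=13
Event 12 (EXEC): [MAIN] PC=1: DEC 5 -> ACC=8
Event 13 (EXEC): [MAIN] PC=2: NOP
Event 14 (EXEC): [MAIN] PC=3: INC 5 -> ACC=13
Event 15 (EXEC): [MAIN] PC=4: HALT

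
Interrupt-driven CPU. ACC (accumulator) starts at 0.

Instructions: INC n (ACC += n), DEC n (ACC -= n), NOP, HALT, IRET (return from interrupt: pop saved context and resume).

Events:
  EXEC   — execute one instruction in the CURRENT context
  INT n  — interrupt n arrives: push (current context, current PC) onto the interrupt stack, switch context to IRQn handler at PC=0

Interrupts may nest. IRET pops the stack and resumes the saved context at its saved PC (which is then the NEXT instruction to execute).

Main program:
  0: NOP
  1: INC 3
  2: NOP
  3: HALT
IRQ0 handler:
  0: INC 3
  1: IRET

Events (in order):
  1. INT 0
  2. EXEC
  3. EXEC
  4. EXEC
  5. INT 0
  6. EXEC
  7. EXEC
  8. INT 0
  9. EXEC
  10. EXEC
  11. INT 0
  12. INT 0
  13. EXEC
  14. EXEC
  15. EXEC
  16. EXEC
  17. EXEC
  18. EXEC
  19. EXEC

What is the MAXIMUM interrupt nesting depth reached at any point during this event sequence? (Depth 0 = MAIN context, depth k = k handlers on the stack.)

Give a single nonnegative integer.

Answer: 2

Derivation:
Event 1 (INT 0): INT 0 arrives: push (MAIN, PC=0), enter IRQ0 at PC=0 (depth now 1) [depth=1]
Event 2 (EXEC): [IRQ0] PC=0: INC 3 -> ACC=3 [depth=1]
Event 3 (EXEC): [IRQ0] PC=1: IRET -> resume MAIN at PC=0 (depth now 0) [depth=0]
Event 4 (EXEC): [MAIN] PC=0: NOP [depth=0]
Event 5 (INT 0): INT 0 arrives: push (MAIN, PC=1), enter IRQ0 at PC=0 (depth now 1) [depth=1]
Event 6 (EXEC): [IRQ0] PC=0: INC 3 -> ACC=6 [depth=1]
Event 7 (EXEC): [IRQ0] PC=1: IRET -> resume MAIN at PC=1 (depth now 0) [depth=0]
Event 8 (INT 0): INT 0 arrives: push (MAIN, PC=1), enter IRQ0 at PC=0 (depth now 1) [depth=1]
Event 9 (EXEC): [IRQ0] PC=0: INC 3 -> ACC=9 [depth=1]
Event 10 (EXEC): [IRQ0] PC=1: IRET -> resume MAIN at PC=1 (depth now 0) [depth=0]
Event 11 (INT 0): INT 0 arrives: push (MAIN, PC=1), enter IRQ0 at PC=0 (depth now 1) [depth=1]
Event 12 (INT 0): INT 0 arrives: push (IRQ0, PC=0), enter IRQ0 at PC=0 (depth now 2) [depth=2]
Event 13 (EXEC): [IRQ0] PC=0: INC 3 -> ACC=12 [depth=2]
Event 14 (EXEC): [IRQ0] PC=1: IRET -> resume IRQ0 at PC=0 (depth now 1) [depth=1]
Event 15 (EXEC): [IRQ0] PC=0: INC 3 -> ACC=15 [depth=1]
Event 16 (EXEC): [IRQ0] PC=1: IRET -> resume MAIN at PC=1 (depth now 0) [depth=0]
Event 17 (EXEC): [MAIN] PC=1: INC 3 -> ACC=18 [depth=0]
Event 18 (EXEC): [MAIN] PC=2: NOP [depth=0]
Event 19 (EXEC): [MAIN] PC=3: HALT [depth=0]
Max depth observed: 2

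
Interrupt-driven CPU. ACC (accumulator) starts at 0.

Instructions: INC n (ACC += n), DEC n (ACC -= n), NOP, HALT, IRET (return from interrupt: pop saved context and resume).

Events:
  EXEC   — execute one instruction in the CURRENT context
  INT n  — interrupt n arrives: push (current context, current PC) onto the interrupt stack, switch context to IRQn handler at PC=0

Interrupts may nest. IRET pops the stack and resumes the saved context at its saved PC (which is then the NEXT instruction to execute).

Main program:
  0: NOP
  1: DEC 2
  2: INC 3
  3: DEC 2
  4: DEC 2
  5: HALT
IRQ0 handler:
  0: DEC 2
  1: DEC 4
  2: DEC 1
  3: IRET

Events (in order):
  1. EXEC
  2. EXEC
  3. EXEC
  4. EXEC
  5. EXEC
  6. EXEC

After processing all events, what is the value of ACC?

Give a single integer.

Answer: -3

Derivation:
Event 1 (EXEC): [MAIN] PC=0: NOP
Event 2 (EXEC): [MAIN] PC=1: DEC 2 -> ACC=-2
Event 3 (EXEC): [MAIN] PC=2: INC 3 -> ACC=1
Event 4 (EXEC): [MAIN] PC=3: DEC 2 -> ACC=-1
Event 5 (EXEC): [MAIN] PC=4: DEC 2 -> ACC=-3
Event 6 (EXEC): [MAIN] PC=5: HALT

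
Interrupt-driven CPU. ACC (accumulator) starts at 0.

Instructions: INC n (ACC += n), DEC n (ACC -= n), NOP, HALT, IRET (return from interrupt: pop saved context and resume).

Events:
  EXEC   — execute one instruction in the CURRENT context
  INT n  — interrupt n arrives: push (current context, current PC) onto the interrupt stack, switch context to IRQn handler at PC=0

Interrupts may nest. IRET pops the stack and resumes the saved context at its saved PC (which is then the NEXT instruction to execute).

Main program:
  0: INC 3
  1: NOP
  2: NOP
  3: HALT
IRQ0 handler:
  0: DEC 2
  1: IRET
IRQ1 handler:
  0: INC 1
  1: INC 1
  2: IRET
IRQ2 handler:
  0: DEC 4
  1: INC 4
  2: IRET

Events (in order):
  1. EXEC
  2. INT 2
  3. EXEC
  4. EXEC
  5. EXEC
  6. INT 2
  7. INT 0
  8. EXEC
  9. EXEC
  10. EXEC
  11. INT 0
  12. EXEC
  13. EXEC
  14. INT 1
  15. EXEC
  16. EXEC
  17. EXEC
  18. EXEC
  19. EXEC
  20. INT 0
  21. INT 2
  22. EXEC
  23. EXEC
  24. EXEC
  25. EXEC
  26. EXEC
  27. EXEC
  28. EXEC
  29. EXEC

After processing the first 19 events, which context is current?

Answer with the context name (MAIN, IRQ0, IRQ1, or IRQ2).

Event 1 (EXEC): [MAIN] PC=0: INC 3 -> ACC=3
Event 2 (INT 2): INT 2 arrives: push (MAIN, PC=1), enter IRQ2 at PC=0 (depth now 1)
Event 3 (EXEC): [IRQ2] PC=0: DEC 4 -> ACC=-1
Event 4 (EXEC): [IRQ2] PC=1: INC 4 -> ACC=3
Event 5 (EXEC): [IRQ2] PC=2: IRET -> resume MAIN at PC=1 (depth now 0)
Event 6 (INT 2): INT 2 arrives: push (MAIN, PC=1), enter IRQ2 at PC=0 (depth now 1)
Event 7 (INT 0): INT 0 arrives: push (IRQ2, PC=0), enter IRQ0 at PC=0 (depth now 2)
Event 8 (EXEC): [IRQ0] PC=0: DEC 2 -> ACC=1
Event 9 (EXEC): [IRQ0] PC=1: IRET -> resume IRQ2 at PC=0 (depth now 1)
Event 10 (EXEC): [IRQ2] PC=0: DEC 4 -> ACC=-3
Event 11 (INT 0): INT 0 arrives: push (IRQ2, PC=1), enter IRQ0 at PC=0 (depth now 2)
Event 12 (EXEC): [IRQ0] PC=0: DEC 2 -> ACC=-5
Event 13 (EXEC): [IRQ0] PC=1: IRET -> resume IRQ2 at PC=1 (depth now 1)
Event 14 (INT 1): INT 1 arrives: push (IRQ2, PC=1), enter IRQ1 at PC=0 (depth now 2)
Event 15 (EXEC): [IRQ1] PC=0: INC 1 -> ACC=-4
Event 16 (EXEC): [IRQ1] PC=1: INC 1 -> ACC=-3
Event 17 (EXEC): [IRQ1] PC=2: IRET -> resume IRQ2 at PC=1 (depth now 1)
Event 18 (EXEC): [IRQ2] PC=1: INC 4 -> ACC=1
Event 19 (EXEC): [IRQ2] PC=2: IRET -> resume MAIN at PC=1 (depth now 0)

Answer: MAIN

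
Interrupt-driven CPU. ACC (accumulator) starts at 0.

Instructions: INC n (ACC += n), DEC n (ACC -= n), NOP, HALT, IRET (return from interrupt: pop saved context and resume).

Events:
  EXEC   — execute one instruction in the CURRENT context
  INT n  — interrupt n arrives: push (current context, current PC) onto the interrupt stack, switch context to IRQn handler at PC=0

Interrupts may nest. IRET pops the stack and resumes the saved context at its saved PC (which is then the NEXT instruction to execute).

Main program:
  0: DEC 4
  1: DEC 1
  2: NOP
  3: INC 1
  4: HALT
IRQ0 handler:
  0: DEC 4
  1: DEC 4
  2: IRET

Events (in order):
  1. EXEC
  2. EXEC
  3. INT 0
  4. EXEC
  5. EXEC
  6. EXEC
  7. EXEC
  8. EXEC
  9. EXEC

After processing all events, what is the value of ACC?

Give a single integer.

Event 1 (EXEC): [MAIN] PC=0: DEC 4 -> ACC=-4
Event 2 (EXEC): [MAIN] PC=1: DEC 1 -> ACC=-5
Event 3 (INT 0): INT 0 arrives: push (MAIN, PC=2), enter IRQ0 at PC=0 (depth now 1)
Event 4 (EXEC): [IRQ0] PC=0: DEC 4 -> ACC=-9
Event 5 (EXEC): [IRQ0] PC=1: DEC 4 -> ACC=-13
Event 6 (EXEC): [IRQ0] PC=2: IRET -> resume MAIN at PC=2 (depth now 0)
Event 7 (EXEC): [MAIN] PC=2: NOP
Event 8 (EXEC): [MAIN] PC=3: INC 1 -> ACC=-12
Event 9 (EXEC): [MAIN] PC=4: HALT

Answer: -12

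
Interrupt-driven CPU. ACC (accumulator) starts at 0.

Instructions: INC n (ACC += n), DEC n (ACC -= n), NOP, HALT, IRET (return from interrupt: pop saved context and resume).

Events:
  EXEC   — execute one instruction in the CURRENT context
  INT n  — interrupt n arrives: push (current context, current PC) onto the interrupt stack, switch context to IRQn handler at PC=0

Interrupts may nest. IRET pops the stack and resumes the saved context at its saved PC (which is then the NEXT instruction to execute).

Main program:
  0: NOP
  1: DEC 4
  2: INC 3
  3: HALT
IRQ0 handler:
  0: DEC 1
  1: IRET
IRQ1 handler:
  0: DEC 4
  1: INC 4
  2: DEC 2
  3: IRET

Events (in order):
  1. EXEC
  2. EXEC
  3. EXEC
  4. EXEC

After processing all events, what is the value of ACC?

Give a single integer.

Event 1 (EXEC): [MAIN] PC=0: NOP
Event 2 (EXEC): [MAIN] PC=1: DEC 4 -> ACC=-4
Event 3 (EXEC): [MAIN] PC=2: INC 3 -> ACC=-1
Event 4 (EXEC): [MAIN] PC=3: HALT

Answer: -1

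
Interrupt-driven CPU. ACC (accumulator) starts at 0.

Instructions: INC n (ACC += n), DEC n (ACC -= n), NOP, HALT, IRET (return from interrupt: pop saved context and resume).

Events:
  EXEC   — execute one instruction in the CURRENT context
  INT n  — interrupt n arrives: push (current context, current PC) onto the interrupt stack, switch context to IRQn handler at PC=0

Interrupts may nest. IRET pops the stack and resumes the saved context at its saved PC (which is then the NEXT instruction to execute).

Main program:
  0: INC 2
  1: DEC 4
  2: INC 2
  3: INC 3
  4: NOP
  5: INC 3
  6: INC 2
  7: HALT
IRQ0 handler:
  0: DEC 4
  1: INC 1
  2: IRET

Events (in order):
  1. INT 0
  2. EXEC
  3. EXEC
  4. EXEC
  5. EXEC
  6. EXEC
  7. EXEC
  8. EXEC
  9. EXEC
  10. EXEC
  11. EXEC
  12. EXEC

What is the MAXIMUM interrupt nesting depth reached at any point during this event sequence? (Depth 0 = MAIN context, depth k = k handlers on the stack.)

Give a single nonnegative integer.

Answer: 1

Derivation:
Event 1 (INT 0): INT 0 arrives: push (MAIN, PC=0), enter IRQ0 at PC=0 (depth now 1) [depth=1]
Event 2 (EXEC): [IRQ0] PC=0: DEC 4 -> ACC=-4 [depth=1]
Event 3 (EXEC): [IRQ0] PC=1: INC 1 -> ACC=-3 [depth=1]
Event 4 (EXEC): [IRQ0] PC=2: IRET -> resume MAIN at PC=0 (depth now 0) [depth=0]
Event 5 (EXEC): [MAIN] PC=0: INC 2 -> ACC=-1 [depth=0]
Event 6 (EXEC): [MAIN] PC=1: DEC 4 -> ACC=-5 [depth=0]
Event 7 (EXEC): [MAIN] PC=2: INC 2 -> ACC=-3 [depth=0]
Event 8 (EXEC): [MAIN] PC=3: INC 3 -> ACC=0 [depth=0]
Event 9 (EXEC): [MAIN] PC=4: NOP [depth=0]
Event 10 (EXEC): [MAIN] PC=5: INC 3 -> ACC=3 [depth=0]
Event 11 (EXEC): [MAIN] PC=6: INC 2 -> ACC=5 [depth=0]
Event 12 (EXEC): [MAIN] PC=7: HALT [depth=0]
Max depth observed: 1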